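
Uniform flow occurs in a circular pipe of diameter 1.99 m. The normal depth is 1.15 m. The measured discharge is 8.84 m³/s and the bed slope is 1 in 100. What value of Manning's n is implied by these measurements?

For a circular section of diameter D = 1.99 m at depth y = 1.15 m, the central angle is θ = 2 arccos(1 − 2y/D) = 3.454 rad. Then A = (D²/8)(θ − sin θ) = 1.862 m² and P = Dθ/2 = 3.437 m.
Hydraulic radius R = A/P = 1.862/3.437 = 0.5418 m.
Rearranging Manning's equation: n = (1/Q) A R^(2/3) S^(1/2) = (1/8.84) × 1.862 × 0.5418^(2/3) × √0.01 = 0.014.

n = 0.014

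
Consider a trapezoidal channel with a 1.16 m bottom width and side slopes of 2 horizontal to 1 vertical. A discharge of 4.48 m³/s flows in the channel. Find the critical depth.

At critical depth, Q² T / (g A³) = 1, i.e. A³/T = Q²/g = 4.48²/9.81 = 2.046.
At y = 0.544 m: A³/T = 0.5482 — short.
At y = 0.763 m: A³/T = 2.044 — matches.

y_c = 0.763 m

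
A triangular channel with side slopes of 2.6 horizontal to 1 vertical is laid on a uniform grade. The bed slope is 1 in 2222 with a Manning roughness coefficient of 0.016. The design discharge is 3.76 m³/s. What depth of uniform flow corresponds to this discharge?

y_n = 1.25 m

Manning's equation rearranged: A R^(2/3) = nQ / (1·√S) = 0.016 × 3.76 / (√0.00045) = 2.836.
At y = 1.57 m: A R^(2/3) = 5.209 — too large.
At y = 0.87 m: A R^(2/3) = 1.079 — too small.
At y = 1.25 m: A R^(2/3) = 2.836 — close enough.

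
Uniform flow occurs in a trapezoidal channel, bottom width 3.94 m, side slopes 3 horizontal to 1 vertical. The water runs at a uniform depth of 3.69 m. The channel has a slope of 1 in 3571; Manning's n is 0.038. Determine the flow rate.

Q = 39.1 m³/s

With bottom width b = 3.94 m and side slope z = 3: A = (b + zy)y = (3.94 + 3×3.69)×3.69 = 55.39 m²; P = b + 2y√(1+z²) = 3.94 + 2×3.69×3.162 = 27.28 m.
Hydraulic radius R = A/P = 55.39/27.28 = 2.03 m.
Manning's equation: Q = (1/n) A R^(2/3) S^(1/2) = (1/0.038) × 55.39 × 2.03^(2/3) × 0.00028^(1/2) = 39.1 m³/s.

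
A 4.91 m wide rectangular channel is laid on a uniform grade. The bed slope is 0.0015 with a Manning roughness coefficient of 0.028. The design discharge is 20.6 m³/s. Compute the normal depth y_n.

Manning's equation rearranged: A R^(2/3) = nQ / (1·√S) = 0.028 × 20.6 / (√0.0015) = 14.89.
Trying y = 1.98 m: A R^(2/3) = 10.33 — low.
Trying y = 3.17 m: A R^(2/3) = 19.33 — high.
Trying y = 2.6 m: A R^(2/3) = 14.91 — matches.

y_n = 2.6 m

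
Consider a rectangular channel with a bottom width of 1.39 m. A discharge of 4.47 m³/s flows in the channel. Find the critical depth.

For a rectangular channel, critical depth y_c = (q²/g)^(1/3) where q = Q/b = 4.47/1.39 = 3.216 m²/s.
So y_c = (3.216²/9.81)^(1/3) = 1.02 m.

y_c = 1.02 m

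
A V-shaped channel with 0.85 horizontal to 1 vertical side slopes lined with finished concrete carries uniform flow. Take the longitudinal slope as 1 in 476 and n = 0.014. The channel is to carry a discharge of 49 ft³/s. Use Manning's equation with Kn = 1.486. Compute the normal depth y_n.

Manning's equation rearranged: A R^(2/3) = nQ / (1.486·√S) = 0.014 × 49 / (1.486 × √0.002101) = 10.07.
At y = 3.72 ft: A R^(2/3) = 13.32 — high.
At y = 2.88 ft: A R^(2/3) = 6.73 — low.
At y = 3.35 ft: A R^(2/3) = 10.07 — close enough.

y_n = 3.35 ft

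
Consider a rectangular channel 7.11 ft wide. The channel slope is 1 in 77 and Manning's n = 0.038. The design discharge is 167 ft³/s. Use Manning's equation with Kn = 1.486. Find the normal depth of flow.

Manning's equation rearranged: A R^(2/3) = nQ / (1.486·√S) = 0.038 × 167 / (1.486 × √0.01299) = 37.47.
At y = 4.37 ft: A R^(2/3) = 48.67 — too large.
At y = 3.21 ft: A R^(2/3) = 32.34 — too small.
At y = 3.58 ft: A R^(2/3) = 37.44 — matches.

y_n = 3.58 ft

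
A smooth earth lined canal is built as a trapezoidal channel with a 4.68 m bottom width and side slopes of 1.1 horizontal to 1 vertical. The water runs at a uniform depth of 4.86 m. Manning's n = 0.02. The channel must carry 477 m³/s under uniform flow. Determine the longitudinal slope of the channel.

With bottom width b = 4.68 m and side slope z = 1.1: A = (b + zy)y = (4.68 + 1.1×4.86)×4.86 = 48.73 m²; P = b + 2y√(1+z²) = 4.68 + 2×4.86×1.487 = 19.13 m.
Hydraulic radius R = A/P = 48.73/19.13 = 2.547 m.
From Manning's equation, S = [nQ / (1 A R^(2/3))]² = [0.02 × 477 / (1 × 48.73 × 2.547^(2/3))]² = 0.011.

S = 0.011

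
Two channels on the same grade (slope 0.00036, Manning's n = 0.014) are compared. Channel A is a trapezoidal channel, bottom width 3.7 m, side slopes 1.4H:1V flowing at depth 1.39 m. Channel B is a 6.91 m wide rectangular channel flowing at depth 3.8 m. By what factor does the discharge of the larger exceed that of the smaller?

Channel A: With bottom width b = 3.7 m and side slope z = 1.4: A = (b + zy)y = (3.7 + 1.4×1.39)×1.39 = 7.848 m²; P = b + 2y√(1+z²) = 3.7 + 2×1.39×1.72 = 8.483 m. Hydraulic radius R = A/P = 7.848/8.483 = 0.9251 m. Q_A = (1/0.014)·7.848·0.9251^(2/3)·√0.00036 = 10.1 m³/s.
Channel B: Flow area A = b·y = 6.91 × 3.8 = 26.26 m². Wetted perimeter P = b + 2y = 6.91 + 2×3.8 = 14.51 m. Hydraulic radius R = A/P = 26.26/14.51 = 1.81 m. Q_B = (1/0.014)·26.26·1.81^(2/3)·√0.00036 = 52.85 m³/s.
The larger discharge is 52.85 m³/s and the smaller is 10.1 m³/s; the ratio is 5.23.

5.23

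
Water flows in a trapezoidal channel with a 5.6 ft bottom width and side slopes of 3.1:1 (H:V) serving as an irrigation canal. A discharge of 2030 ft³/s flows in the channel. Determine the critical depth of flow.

At critical depth, Q² T / (g A³) = 1, i.e. A³/T = Q²/g = 2030²/32.2 = 128000.
At y = 5.15 ft: A³/T = 36500 — short.
At y = 7.97 ft: A³/T = 256200 — over.
At y = 6.84 ft: A³/T = 128400 — matches.

y_c = 6.84 ft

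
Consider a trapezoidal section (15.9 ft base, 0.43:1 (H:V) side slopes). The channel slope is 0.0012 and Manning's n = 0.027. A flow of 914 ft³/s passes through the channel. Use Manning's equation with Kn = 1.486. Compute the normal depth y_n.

Manning's equation rearranged: A R^(2/3) = nQ / (1.486·√S) = 0.027 × 914 / (1.486 × √0.0012) = 479.4.
At y = 10.4 ft: A R^(2/3) = 659.9 — over.
At y = 5.91 ft: A R^(2/3) = 264.9 — short.
At y = 8.55 ft: A R^(2/3) = 479.6 — close enough.

y_n = 8.55 ft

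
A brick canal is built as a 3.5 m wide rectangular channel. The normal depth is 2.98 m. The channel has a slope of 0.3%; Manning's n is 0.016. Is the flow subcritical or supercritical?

subcritical

Flow area A = b·y = 3.5 × 2.98 = 10.43 m². Wetted perimeter P = b + 2y = 3.5 + 2×2.98 = 9.46 m.
Hydraulic radius R = A/P = 10.43/9.46 = 1.103 m.
V = (1/n) R^(2/3) √S = (1/0.016) × 1.103^(2/3) × √0.003 = 3.653 m/s. Hydraulic depth D_h = A/T = 10.43/3.5 = 2.98 m.
Froude number Fr = V/√(g·D_h) = 3.653/√(9.81×2.98) = 0.676, which is less than 1, so the flow is subcritical.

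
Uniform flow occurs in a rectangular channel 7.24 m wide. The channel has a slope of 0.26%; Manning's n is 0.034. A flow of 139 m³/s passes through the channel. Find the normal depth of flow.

Manning's equation rearranged: A R^(2/3) = nQ / (1·√S) = 0.034 × 139 / (√0.0026) = 92.68.
Try y = 6.23 m: A R^(2/3) = 78.36 — low.
Try y = 9.11 m: A R^(2/3) = 124.4 — high.
Try y = 7.14 m: A R^(2/3) = 92.72 — matches.

y_n = 7.14 m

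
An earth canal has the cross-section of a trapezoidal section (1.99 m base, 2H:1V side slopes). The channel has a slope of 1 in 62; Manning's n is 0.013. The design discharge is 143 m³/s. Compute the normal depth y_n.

y_n = 2.13 m

Manning's equation rearranged: A R^(2/3) = nQ / (1·√S) = 0.013 × 143 / (√0.01613) = 14.64.
Trying y = 2.44 m: A R^(2/3) = 19.96 — over.
Trying y = 1.58 m: A R^(2/3) = 7.577 — short.
Trying y = 2.13 m: A R^(2/3) = 14.66 — close enough.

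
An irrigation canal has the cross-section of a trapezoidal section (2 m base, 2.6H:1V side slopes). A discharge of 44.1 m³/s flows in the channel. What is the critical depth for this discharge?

At critical depth, Q² T / (g A³) = 1, i.e. A³/T = Q²/g = 44.1²/9.81 = 198.2.
At y = 1.64 m: A³/T = 103 — low.
At y = 2.26 m: A³/T = 410.1 — high.
At y = 1.91 m: A³/T = 197.4 — ≈ 198.2.

y_c = 1.91 m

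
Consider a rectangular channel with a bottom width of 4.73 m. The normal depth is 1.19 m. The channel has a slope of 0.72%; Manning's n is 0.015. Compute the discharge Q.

Flow area A = b·y = 4.73 × 1.19 = 5.629 m². Wetted perimeter P = b + 2y = 4.73 + 2×1.19 = 7.11 m.
Hydraulic radius R = A/P = 5.629/7.11 = 0.7917 m.
Manning's equation: Q = (1/n) A R^(2/3) S^(1/2) = (1/0.015) × 5.629 × 0.7917^(2/3) × 0.0072^(1/2) = 27.2 m³/s.

Q = 27.2 m³/s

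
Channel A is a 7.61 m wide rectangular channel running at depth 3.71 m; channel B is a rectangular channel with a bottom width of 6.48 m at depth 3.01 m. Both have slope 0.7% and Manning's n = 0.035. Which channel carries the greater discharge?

channel A

Channel A: Flow area A = b·y = 7.61 × 3.71 = 28.23 m². Wetted perimeter P = b + 2y = 7.61 + 2×3.71 = 15.03 m. Hydraulic radius R = A/P = 28.23/15.03 = 1.878 m. Q_A = (1/0.035)·28.23·1.878^(2/3)·√0.007 = 102.7 m³/s.
Channel B: Flow area A = b·y = 6.48 × 3.01 = 19.5 m². Wetted perimeter P = b + 2y = 6.48 + 2×3.01 = 12.5 m. Hydraulic radius R = A/P = 19.5/12.5 = 1.56 m. Q_B = (1/0.035)·19.5·1.56^(2/3)·√0.007 = 62.73 m³/s.
Q_A = 102.7 m³/s vs Q_B = 62.73 m³/s, so channel A carries more.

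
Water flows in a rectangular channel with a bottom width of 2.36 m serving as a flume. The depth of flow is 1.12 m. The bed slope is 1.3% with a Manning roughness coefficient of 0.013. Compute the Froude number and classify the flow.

Flow area A = b·y = 2.36 × 1.12 = 2.643 m². Wetted perimeter P = b + 2y = 2.36 + 2×1.12 = 4.6 m.
Hydraulic radius R = A/P = 2.643/4.6 = 0.5746 m.
V = (1/n) R^(2/3) √S = (1/0.013) × 0.5746^(2/3) × √0.013 = 6.062 m/s. Hydraulic depth D_h = A/T = 2.643/2.36 = 1.12 m.
Froude number Fr = V/√(g·D_h) = 6.062/√(9.81×1.12) = 1.83, which is greater than 1, so the flow is supercritical.

supercritical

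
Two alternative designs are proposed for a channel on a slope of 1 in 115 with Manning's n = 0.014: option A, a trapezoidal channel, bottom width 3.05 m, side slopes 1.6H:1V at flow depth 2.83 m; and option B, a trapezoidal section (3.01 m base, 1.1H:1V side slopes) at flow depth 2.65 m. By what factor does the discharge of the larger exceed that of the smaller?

Channel A: With bottom width b = 3.05 m and side slope z = 1.6: A = (b + zy)y = (3.05 + 1.6×2.83)×2.83 = 21.45 m²; P = b + 2y√(1+z²) = 3.05 + 2×2.83×1.887 = 13.73 m. Hydraulic radius R = A/P = 21.45/13.73 = 1.562 m. Q_A = (1/0.014)·21.45·1.562^(2/3)·√0.008696 = 192.3 m³/s.
Channel B: With bottom width b = 3.01 m and side slope z = 1.1: A = (b + zy)y = (3.01 + 1.1×2.65)×2.65 = 15.7 m²; P = b + 2y√(1+z²) = 3.01 + 2×2.65×1.487 = 10.89 m. Hydraulic radius R = A/P = 15.7/10.89 = 1.442 m. Q_B = (1/0.014)·15.7·1.442^(2/3)·√0.008696 = 133.5 m³/s.
The larger discharge is 192.3 m³/s and the smaller is 133.5 m³/s; the ratio is 1.44.

1.44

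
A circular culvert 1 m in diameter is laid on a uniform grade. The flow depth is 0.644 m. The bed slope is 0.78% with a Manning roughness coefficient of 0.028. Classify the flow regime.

For a circular section of diameter D = 1 m at depth y = 0.644 m, the central angle is θ = 2 arccos(1 − 2y/D) = 3.726 rad. Then A = (D²/8)(θ − sin θ) = 0.5347 m² and P = Dθ/2 = 1.863 m.
Hydraulic radius R = A/P = 0.5347/1.863 = 0.287 m.
V = (1/n) R^(2/3) √S = (1/0.028) × 0.287^(2/3) × √0.0078 = 1.372 m/s. Hydraulic depth D_h = A/T = 0.5347/0.9576 = 0.5583 m.
Froude number Fr = V/√(g·D_h) = 1.372/√(9.81×0.5583) = 0.586, which is less than 1, so the flow is subcritical.

subcritical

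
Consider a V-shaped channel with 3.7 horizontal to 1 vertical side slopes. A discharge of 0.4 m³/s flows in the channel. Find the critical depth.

y_c = 0.299 m

At critical depth, Q² T / (g A³) = 1, i.e. A³/T = Q²/g = 0.4²/9.81 = 0.01631.
Trying y = 0.362 m: A³/T = 0.04255 — high.
Trying y = 0.243 m: A³/T = 0.0058 — low.
Trying y = 0.299 m: A³/T = 0.01636 — close enough.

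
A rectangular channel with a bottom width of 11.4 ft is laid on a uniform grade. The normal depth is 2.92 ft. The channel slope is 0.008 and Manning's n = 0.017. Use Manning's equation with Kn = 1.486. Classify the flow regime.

Flow area A = b·y = 11.4 × 2.92 = 33.29 ft². Wetted perimeter P = b + 2y = 11.4 + 2×2.92 = 17.24 ft.
Hydraulic radius R = A/P = 33.29/17.24 = 1.931 ft.
V = (1.486/n) R^(2/3) √S = (1.486/0.017) × 1.931^(2/3) × √0.008 = 12.12 ft/s. Hydraulic depth D_h = A/T = 33.29/11.4 = 2.92 ft.
Froude number Fr = V/√(g·D_h) = 12.12/√(32.2×2.92) = 1.25, which is greater than 1, so the flow is supercritical.

supercritical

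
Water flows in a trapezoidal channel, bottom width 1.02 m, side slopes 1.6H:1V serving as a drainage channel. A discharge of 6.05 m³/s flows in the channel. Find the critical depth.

y_c = 0.968 m

At critical depth, Q² T / (g A³) = 1, i.e. A³/T = Q²/g = 6.05²/9.81 = 3.731.
At y = 0.847 m: A³/T = 2.183 — low.
At y = 1.11 m: A³/T = 6.538 — high.
At y = 0.968 m: A³/T = 3.734 — close enough.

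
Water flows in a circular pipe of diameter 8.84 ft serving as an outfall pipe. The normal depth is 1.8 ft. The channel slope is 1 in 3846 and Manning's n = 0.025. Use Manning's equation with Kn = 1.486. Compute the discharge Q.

For a circular section of diameter D = 8.84 ft at depth y = 1.8 ft, the central angle is θ = 2 arccos(1 − 2y/D) = 1.873 rad. Then A = (D²/8)(θ − sin θ) = 8.966 ft² and P = Dθ/2 = 8.277 ft.
Hydraulic radius R = A/P = 8.966/8.277 = 1.083 ft.
Manning's equation: Q = (1.486/n) A R^(2/3) S^(1/2) = (1.486/0.025) × 8.966 × 1.083^(2/3) × 0.00026^(1/2) = 9.06 ft³/s.

Q = 9.06 ft³/s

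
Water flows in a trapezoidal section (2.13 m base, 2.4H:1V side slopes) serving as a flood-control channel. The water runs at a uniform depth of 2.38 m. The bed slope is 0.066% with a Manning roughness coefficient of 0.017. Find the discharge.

Q = 33.4 m³/s

With bottom width b = 2.13 m and side slope z = 2.4: A = (b + zy)y = (2.13 + 2.4×2.38)×2.38 = 18.66 m²; P = b + 2y√(1+z²) = 2.13 + 2×2.38×2.6 = 14.51 m.
Hydraulic radius R = A/P = 18.66/14.51 = 1.287 m.
Manning's equation: Q = (1/n) A R^(2/3) S^(1/2) = (1/0.017) × 18.66 × 1.287^(2/3) × 0.00066^(1/2) = 33.4 m³/s.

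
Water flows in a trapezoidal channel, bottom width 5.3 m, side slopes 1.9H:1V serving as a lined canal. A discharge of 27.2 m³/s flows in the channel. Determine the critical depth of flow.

At critical depth, Q² T / (g A³) = 1, i.e. A³/T = Q²/g = 27.2²/9.81 = 75.42.
At y = 1.04 m: A³/T = 46.83 — short.
At y = 1.36 m: A³/T = 117.8 — over.
At y = 1.2 m: A³/T = 76.33 — close enough.

y_c = 1.2 m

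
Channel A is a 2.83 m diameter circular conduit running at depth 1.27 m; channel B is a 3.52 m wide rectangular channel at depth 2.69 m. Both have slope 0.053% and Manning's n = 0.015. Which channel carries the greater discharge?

channel B

Channel A: For a circular section of diameter D = 2.83 m at depth y = 1.27 m, the central angle is θ = 2 arccos(1 − 2y/D) = 2.936 rad. Then A = (D²/8)(θ − sin θ) = 2.735 m² and P = Dθ/2 = 4.155 m. Hydraulic radius R = A/P = 2.735/4.155 = 0.6584 m. Q_A = (1/0.015)·2.735·0.6584^(2/3)·√0.00053 = 3.177 m³/s.
Channel B: Flow area A = b·y = 3.52 × 2.69 = 9.469 m². Wetted perimeter P = b + 2y = 3.52 + 2×2.69 = 8.9 m. Hydraulic radius R = A/P = 9.469/8.9 = 1.064 m. Q_B = (1/0.015)·9.469·1.064^(2/3)·√0.00053 = 15.15 m³/s.
Q_A = 3.177 m³/s vs Q_B = 15.15 m³/s, so channel B carries more.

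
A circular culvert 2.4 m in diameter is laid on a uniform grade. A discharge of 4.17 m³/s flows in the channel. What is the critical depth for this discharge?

At critical depth, Q² T / (g A³) = 1, i.e. A³/T = Q²/g = 4.17²/9.81 = 1.773.
Try y = 1.12 m: A³/T = 3.704 — too large.
Try y = 0.64 m: A³/T = 0.4279 — too small.
Try y = 0.924 m: A³/T = 1.772 — ≈ 1.773.

y_c = 0.924 m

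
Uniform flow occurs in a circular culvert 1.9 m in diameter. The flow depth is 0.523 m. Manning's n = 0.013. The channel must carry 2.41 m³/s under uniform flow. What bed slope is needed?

S = 0.012

For a circular section of diameter D = 1.9 m at depth y = 0.523 m, the central angle is θ = 2 arccos(1 − 2y/D) = 2.209 rad. Then A = (D²/8)(θ − sin θ) = 0.6346 m² and P = Dθ/2 = 2.099 m.
Hydraulic radius R = A/P = 0.6346/2.099 = 0.3023 m.
From Manning's equation, S = [nQ / (1 A R^(2/3))]² = [0.013 × 2.41 / (1 × 0.6346 × 0.3023^(2/3))]² = 0.012.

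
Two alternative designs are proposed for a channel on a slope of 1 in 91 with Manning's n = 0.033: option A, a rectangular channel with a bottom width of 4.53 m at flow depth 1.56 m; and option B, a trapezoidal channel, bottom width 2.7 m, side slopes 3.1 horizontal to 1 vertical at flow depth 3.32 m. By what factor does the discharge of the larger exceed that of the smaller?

Channel A: Flow area A = b·y = 4.53 × 1.56 = 7.067 m². Wetted perimeter P = b + 2y = 4.53 + 2×1.56 = 7.65 m. Hydraulic radius R = A/P = 7.067/7.65 = 0.9238 m. Q_A = (1/0.033)·7.067·0.9238^(2/3)·√0.01099 = 21.29 m³/s.
Channel B: With bottom width b = 2.7 m and side slope z = 3.1: A = (b + zy)y = (2.7 + 3.1×3.32)×3.32 = 43.13 m²; P = b + 2y√(1+z²) = 2.7 + 2×3.32×3.257 = 24.33 m. Hydraulic radius R = A/P = 43.13/24.33 = 1.773 m. Q_B = (1/0.033)·43.13·1.773^(2/3)·√0.01099 = 200.7 m³/s.
The larger discharge is 200.7 m³/s and the smaller is 21.29 m³/s; the ratio is 9.43.

9.43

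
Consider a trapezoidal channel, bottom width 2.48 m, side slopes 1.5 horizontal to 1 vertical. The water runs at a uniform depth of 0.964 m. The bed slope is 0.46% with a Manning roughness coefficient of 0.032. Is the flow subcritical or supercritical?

With bottom width b = 2.48 m and side slope z = 1.5: A = (b + zy)y = (2.48 + 1.5×0.964)×0.964 = 3.785 m²; P = b + 2y√(1+z²) = 2.48 + 2×0.964×1.803 = 5.956 m.
Hydraulic radius R = A/P = 3.785/5.956 = 0.6355 m.
V = (1/n) R^(2/3) √S = (1/0.032) × 0.6355^(2/3) × √0.0046 = 1.567 m/s. Hydraulic depth D_h = A/T = 3.785/5.372 = 0.7045 m.
Froude number Fr = V/√(g·D_h) = 1.567/√(9.81×0.7045) = 0.596, which is less than 1, so the flow is subcritical.

subcritical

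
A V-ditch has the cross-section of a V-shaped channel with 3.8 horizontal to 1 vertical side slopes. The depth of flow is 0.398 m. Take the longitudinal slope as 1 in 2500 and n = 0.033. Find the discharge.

Q = 0.122 m³/s

For a triangular section with side slope z = 3.8: A = zy² = 3.8×0.398² = 0.6019 m²; P = 2y√(1+z²) = 2×0.398×3.929 = 3.128 m.
Hydraulic radius R = A/P = 0.6019/3.128 = 0.1924 m.
Manning's equation: Q = (1/n) A R^(2/3) S^(1/2) = (1/0.033) × 0.6019 × 0.1924^(2/3) × 0.0004^(1/2) = 0.122 m³/s.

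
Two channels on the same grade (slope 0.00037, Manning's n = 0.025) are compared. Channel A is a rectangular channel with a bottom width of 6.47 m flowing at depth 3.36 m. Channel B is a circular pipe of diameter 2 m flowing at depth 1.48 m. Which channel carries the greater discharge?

channel A

Channel A: Flow area A = b·y = 6.47 × 3.36 = 21.74 m². Wetted perimeter P = b + 2y = 6.47 + 2×3.36 = 13.19 m. Hydraulic radius R = A/P = 21.74/13.19 = 1.648 m. Q_A = (1/0.025)·21.74·1.648^(2/3)·√0.00037 = 23.34 m³/s.
Channel B: For a circular section of diameter D = 2 m at depth y = 1.48 m, the central angle is θ = 2 arccos(1 − 2y/D) = 4.143 rad. Then A = (D²/8)(θ − sin θ) = 2.493 m² and P = Dθ/2 = 4.143 m. Hydraulic radius R = A/P = 2.493/4.143 = 0.6016 m. Q_B = (1/0.025)·2.493·0.6016^(2/3)·√0.00037 = 1.367 m³/s.
Q_A = 23.34 m³/s vs Q_B = 1.367 m³/s, so channel A carries more.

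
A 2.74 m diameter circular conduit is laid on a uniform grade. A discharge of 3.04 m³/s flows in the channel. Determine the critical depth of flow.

y_c = 0.755 m

At critical depth, Q² T / (g A³) = 1, i.e. A³/T = Q²/g = 3.04²/9.81 = 0.9421.
Try y = 0.957 m: A³/T = 2.361 — high.
Try y = 0.549 m: A³/T = 0.2719 — low.
Try y = 0.755 m: A³/T = 0.9427 — matches.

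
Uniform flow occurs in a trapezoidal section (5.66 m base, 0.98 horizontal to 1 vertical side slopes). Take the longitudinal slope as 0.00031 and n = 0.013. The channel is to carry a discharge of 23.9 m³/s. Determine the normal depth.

y_n = 1.94 m

Manning's equation rearranged: A R^(2/3) = nQ / (1·√S) = 0.013 × 23.9 / (√0.00031) = 17.65.
Try y = 1.74 m: A R^(2/3) = 14.61 — too small.
Try y = 1.94 m: A R^(2/3) = 17.67 — close enough.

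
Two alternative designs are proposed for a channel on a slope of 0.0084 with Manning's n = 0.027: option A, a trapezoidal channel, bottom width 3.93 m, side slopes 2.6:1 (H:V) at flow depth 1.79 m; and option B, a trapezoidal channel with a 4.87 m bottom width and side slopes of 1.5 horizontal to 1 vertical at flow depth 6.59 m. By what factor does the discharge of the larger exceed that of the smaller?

Channel A: With bottom width b = 3.93 m and side slope z = 2.6: A = (b + zy)y = (3.93 + 2.6×1.79)×1.79 = 15.37 m²; P = b + 2y√(1+z²) = 3.93 + 2×1.79×2.786 = 13.9 m. Hydraulic radius R = A/P = 15.37/13.9 = 1.105 m. Q_A = (1/0.027)·15.37·1.105^(2/3)·√0.0084 = 55.75 m³/s.
Channel B: With bottom width b = 4.87 m and side slope z = 1.5: A = (b + zy)y = (4.87 + 1.5×6.59)×6.59 = 97.24 m²; P = b + 2y√(1+z²) = 4.87 + 2×6.59×1.803 = 28.63 m. Hydraulic radius R = A/P = 97.24/28.63 = 3.396 m. Q_B = (1/0.027)·97.24·3.396^(2/3)·√0.0084 = 745.8 m³/s.
The larger discharge is 745.8 m³/s and the smaller is 55.75 m³/s; the ratio is 13.4.

13.4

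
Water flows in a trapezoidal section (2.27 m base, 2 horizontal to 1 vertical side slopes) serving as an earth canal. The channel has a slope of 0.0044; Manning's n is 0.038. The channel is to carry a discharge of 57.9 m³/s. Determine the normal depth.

Manning's equation rearranged: A R^(2/3) = nQ / (1·√S) = 0.038 × 57.9 / (√0.0044) = 33.17.
At y = 2.11 m: A R^(2/3) = 15.2 — too small.
At y = 2.98 m: A R^(2/3) = 33.16 — matches.

y_n = 2.98 m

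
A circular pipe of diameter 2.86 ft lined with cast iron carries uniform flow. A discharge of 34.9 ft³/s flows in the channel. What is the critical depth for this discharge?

y_c = 1.95 ft

At critical depth, Q² T / (g A³) = 1, i.e. A³/T = Q²/g = 34.9²/32.2 = 37.83.
Try y = 1.55 ft: A³/T = 15.76 — low.
Try y = 2.26 ft: A³/T = 69.31 — high.
Try y = 1.95 ft: A³/T = 38.13 — close enough.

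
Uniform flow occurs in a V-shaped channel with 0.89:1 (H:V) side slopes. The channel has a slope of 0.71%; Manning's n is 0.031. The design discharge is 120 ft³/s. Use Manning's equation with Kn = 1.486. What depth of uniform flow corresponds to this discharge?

Manning's equation rearranged: A R^(2/3) = nQ / (1.486·√S) = 0.031 × 120 / (1.486 × √0.0071) = 29.71.
Try y = 4.14 ft: A R^(2/3) = 18.87 — low.
Try y = 4.91 ft: A R^(2/3) = 29.74 — close enough.

y_n = 4.91 ft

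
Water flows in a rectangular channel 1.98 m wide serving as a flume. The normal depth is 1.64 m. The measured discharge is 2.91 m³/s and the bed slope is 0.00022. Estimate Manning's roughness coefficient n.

Flow area A = b·y = 1.98 × 1.64 = 3.247 m². Wetted perimeter P = b + 2y = 1.98 + 2×1.64 = 5.26 m.
Hydraulic radius R = A/P = 3.247/5.26 = 0.6173 m.
Rearranging Manning's equation: n = (1/Q) A R^(2/3) S^(1/2) = (1/2.91) × 3.247 × 0.6173^(2/3) × √0.00022 = 0.012.

n = 0.012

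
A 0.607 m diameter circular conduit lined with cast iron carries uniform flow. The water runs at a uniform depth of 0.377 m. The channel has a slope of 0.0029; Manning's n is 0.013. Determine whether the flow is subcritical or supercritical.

subcritical

For a circular section of diameter D = 0.607 m at depth y = 0.377 m, the central angle is θ = 2 arccos(1 − 2y/D) = 3.631 rad. Then A = (D²/8)(θ − sin θ) = 0.1889 m² and P = Dθ/2 = 1.102 m.
Hydraulic radius R = A/P = 0.1889/1.102 = 0.1714 m.
V = (1/n) R^(2/3) √S = (1/0.013) × 0.1714^(2/3) × √0.0029 = 1.278 m/s. Hydraulic depth D_h = A/T = 0.1889/0.5889 = 0.3207 m.
Froude number Fr = V/√(g·D_h) = 1.278/√(9.81×0.3207) = 0.721, which is less than 1, so the flow is subcritical.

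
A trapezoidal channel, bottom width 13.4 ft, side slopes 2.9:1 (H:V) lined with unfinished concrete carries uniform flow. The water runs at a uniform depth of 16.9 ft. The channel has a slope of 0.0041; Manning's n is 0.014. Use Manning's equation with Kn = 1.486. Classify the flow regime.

supercritical

With bottom width b = 13.4 ft and side slope z = 2.9: A = (b + zy)y = (13.4 + 2.9×16.9)×16.9 = 1055 ft²; P = b + 2y√(1+z²) = 13.4 + 2×16.9×3.068 = 117.1 ft.
Hydraulic radius R = A/P = 1055/117.1 = 9.008 ft.
V = (1.486/n) R^(2/3) √S = (1.486/0.014) × 9.008^(2/3) × √0.0041 = 29.42 ft/s. Hydraulic depth D_h = A/T = 1055/111.4 = 9.466 ft.
Froude number Fr = V/√(g·D_h) = 29.42/√(32.2×9.466) = 1.69, which is greater than 1, so the flow is supercritical.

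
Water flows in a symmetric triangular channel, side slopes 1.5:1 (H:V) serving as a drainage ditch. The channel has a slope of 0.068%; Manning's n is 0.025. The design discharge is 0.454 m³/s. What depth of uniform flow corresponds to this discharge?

Manning's equation rearranged: A R^(2/3) = nQ / (1·√S) = 0.025 × 0.454 / (√0.00068) = 0.4353.
At y = 0.636 m: A R^(2/3) = 0.2501 — short.
At y = 0.868 m: A R^(2/3) = 0.5731 — over.
At y = 0.783 m: A R^(2/3) = 0.4354 — ≈ 0.4353.

y_n = 0.783 m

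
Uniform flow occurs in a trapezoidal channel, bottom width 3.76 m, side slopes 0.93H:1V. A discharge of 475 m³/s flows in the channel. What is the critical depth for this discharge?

y_c = 7.06 m

At critical depth, Q² T / (g A³) = 1, i.e. A³/T = Q²/g = 475²/9.81 = 23000.
Trying y = 5.21 m: A³/T = 6700 — short.
Trying y = 7.06 m: A³/T = 22940 — close enough.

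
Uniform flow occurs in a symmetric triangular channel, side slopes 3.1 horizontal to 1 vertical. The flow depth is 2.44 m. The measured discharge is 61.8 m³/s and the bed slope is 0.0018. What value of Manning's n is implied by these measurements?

n = 0.014

For a triangular section with side slope z = 3.1: A = zy² = 3.1×2.44² = 18.46 m²; P = 2y√(1+z²) = 2×2.44×3.257 = 15.9 m.
Hydraulic radius R = A/P = 18.46/15.9 = 1.161 m.
Rearranging Manning's equation: n = (1/Q) A R^(2/3) S^(1/2) = (1/61.8) × 18.46 × 1.161^(2/3) × √0.0018 = 0.014.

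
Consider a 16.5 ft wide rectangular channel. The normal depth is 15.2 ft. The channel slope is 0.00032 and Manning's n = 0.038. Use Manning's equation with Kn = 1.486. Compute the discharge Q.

Q = 537 ft³/s

Flow area A = b·y = 16.5 × 15.2 = 250.8 ft². Wetted perimeter P = b + 2y = 16.5 + 2×15.2 = 46.9 ft.
Hydraulic radius R = A/P = 250.8/46.9 = 5.348 ft.
Manning's equation: Q = (1.486/n) A R^(2/3) S^(1/2) = (1.486/0.038) × 250.8 × 5.348^(2/3) × 0.00032^(1/2) = 537 ft³/s.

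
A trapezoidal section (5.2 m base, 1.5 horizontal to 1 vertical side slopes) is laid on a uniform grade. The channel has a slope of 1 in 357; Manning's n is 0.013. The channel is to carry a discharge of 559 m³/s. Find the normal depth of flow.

Manning's equation rearranged: A R^(2/3) = nQ / (1·√S) = 0.013 × 559 / (√0.002801) = 137.3.
At y = 6.67 m: A R^(2/3) = 232.3 — high.
At y = 5.24 m: A R^(2/3) = 137.3 — ≈ 137.3.

y_n = 5.24 m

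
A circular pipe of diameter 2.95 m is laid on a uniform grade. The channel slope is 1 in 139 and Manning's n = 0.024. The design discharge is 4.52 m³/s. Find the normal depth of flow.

Manning's equation rearranged: A R^(2/3) = nQ / (1·√S) = 0.024 × 4.52 / (√0.007194) = 1.279.
Try y = 0.769 m: A R^(2/3) = 0.8302 — low.
Try y = 1.1 m: A R^(2/3) = 1.652 — high.
Try y = 0.961 m: A R^(2/3) = 1.28 — matches.

y_n = 0.961 m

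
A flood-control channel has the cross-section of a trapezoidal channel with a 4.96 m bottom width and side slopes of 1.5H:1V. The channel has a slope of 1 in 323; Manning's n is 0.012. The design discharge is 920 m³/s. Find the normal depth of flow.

y_n = 6.27 m

Manning's equation rearranged: A R^(2/3) = nQ / (1·√S) = 0.012 × 920 / (√0.003096) = 198.4.
Try y = 4.76 m: A R^(2/3) = 109 — too small.
Try y = 7.15 m: A R^(2/3) = 265.8 — too large.
Try y = 6.27 m: A R^(2/3) = 198.3 — ≈ 198.4.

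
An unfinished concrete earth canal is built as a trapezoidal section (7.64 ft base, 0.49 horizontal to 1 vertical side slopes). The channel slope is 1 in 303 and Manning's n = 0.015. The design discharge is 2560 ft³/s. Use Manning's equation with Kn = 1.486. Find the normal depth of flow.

y_n = 11.9 ft

Manning's equation rearranged: A R^(2/3) = nQ / (1.486·√S) = 0.015 × 2560 / (1.486 × √0.0033) = 449.8.
At y = 14.6 ft: A R^(2/3) = 663.1 — too large.
At y = 10.4 ft: A R^(2/3) = 350.3 — too small.
At y = 11.9 ft: A R^(2/3) = 449.5 — ≈ 449.8.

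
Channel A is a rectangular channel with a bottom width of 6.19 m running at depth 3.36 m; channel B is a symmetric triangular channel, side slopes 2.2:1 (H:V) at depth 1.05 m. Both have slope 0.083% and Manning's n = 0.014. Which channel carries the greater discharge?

channel A

Channel A: Flow area A = b·y = 6.19 × 3.36 = 20.8 m². Wetted perimeter P = b + 2y = 6.19 + 2×3.36 = 12.91 m. Hydraulic radius R = A/P = 20.8/12.91 = 1.611 m. Q_A = (1/0.014)·20.8·1.611^(2/3)·√0.00083 = 58.82 m³/s.
Channel B: For a triangular section with side slope z = 2.2: A = zy² = 2.2×1.05² = 2.426 m²; P = 2y√(1+z²) = 2×1.05×2.417 = 5.075 m. Hydraulic radius R = A/P = 2.426/5.075 = 0.4779 m. Q_B = (1/0.014)·2.426·0.4779^(2/3)·√0.00083 = 3.051 m³/s.
Q_A = 58.82 m³/s vs Q_B = 3.051 m³/s, so channel A carries more.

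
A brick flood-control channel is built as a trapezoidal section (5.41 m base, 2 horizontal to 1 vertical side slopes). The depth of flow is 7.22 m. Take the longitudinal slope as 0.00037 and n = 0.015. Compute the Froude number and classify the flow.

subcritical

With bottom width b = 5.41 m and side slope z = 2: A = (b + zy)y = (5.41 + 2×7.22)×7.22 = 143.3 m²; P = b + 2y√(1+z²) = 5.41 + 2×7.22×2.236 = 37.7 m.
Hydraulic radius R = A/P = 143.3/37.7 = 3.802 m.
V = (1/n) R^(2/3) √S = (1/0.015) × 3.802^(2/3) × √0.00037 = 3.124 m/s. Hydraulic depth D_h = A/T = 143.3/34.29 = 4.18 m.
Froude number Fr = V/√(g·D_h) = 3.124/√(9.81×4.18) = 0.488, which is less than 1, so the flow is subcritical.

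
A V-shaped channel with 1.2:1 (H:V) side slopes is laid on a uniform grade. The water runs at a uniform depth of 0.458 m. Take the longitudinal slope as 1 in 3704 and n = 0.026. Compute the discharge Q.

For a triangular section with side slope z = 1.2: A = zy² = 1.2×0.458² = 0.2517 m²; P = 2y√(1+z²) = 2×0.458×1.562 = 1.431 m.
Hydraulic radius R = A/P = 0.2517/1.431 = 0.1759 m.
Manning's equation: Q = (1/n) A R^(2/3) S^(1/2) = (1/0.026) × 0.2517 × 0.1759^(2/3) × 0.00027^(1/2) = 0.0499 m³/s.

Q = 0.0499 m³/s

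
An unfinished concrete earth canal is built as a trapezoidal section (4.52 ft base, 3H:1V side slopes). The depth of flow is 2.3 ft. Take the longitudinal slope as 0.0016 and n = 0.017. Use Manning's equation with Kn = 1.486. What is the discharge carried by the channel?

Q = 114 ft³/s

With bottom width b = 4.52 ft and side slope z = 3: A = (b + zy)y = (4.52 + 3×2.3)×2.3 = 26.27 ft²; P = b + 2y√(1+z²) = 4.52 + 2×2.3×3.162 = 19.07 ft.
Hydraulic radius R = A/P = 26.27/19.07 = 1.378 ft.
Manning's equation: Q = (1.486/n) A R^(2/3) S^(1/2) = (1.486/0.017) × 26.27 × 1.378^(2/3) × 0.0016^(1/2) = 114 ft³/s.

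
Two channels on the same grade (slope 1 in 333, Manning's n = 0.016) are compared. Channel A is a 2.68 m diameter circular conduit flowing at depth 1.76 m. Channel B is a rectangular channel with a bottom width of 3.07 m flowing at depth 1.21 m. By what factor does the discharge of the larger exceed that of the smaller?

Channel A: For a circular section of diameter D = 2.68 m at depth y = 1.76 m, the central angle is θ = 2 arccos(1 − 2y/D) = 3.779 rad. Then A = (D²/8)(θ − sin θ) = 3.927 m² and P = Dθ/2 = 5.064 m. Hydraulic radius R = A/P = 3.927/5.064 = 0.7755 m. Q_A = (1/0.016)·3.927·0.7755^(2/3)·√0.003003 = 11.35 m³/s.
Channel B: Flow area A = b·y = 3.07 × 1.21 = 3.715 m². Wetted perimeter P = b + 2y = 3.07 + 2×1.21 = 5.49 m. Hydraulic radius R = A/P = 3.715/5.49 = 0.6766 m. Q_B = (1/0.016)·3.715·0.6766^(2/3)·√0.003003 = 9.806 m³/s.
The larger discharge is 11.35 m³/s and the smaller is 9.806 m³/s; the ratio is 1.16.

1.16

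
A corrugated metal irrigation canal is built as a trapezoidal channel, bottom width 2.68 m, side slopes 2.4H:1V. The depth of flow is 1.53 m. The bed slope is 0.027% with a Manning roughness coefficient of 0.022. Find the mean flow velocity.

With bottom width b = 2.68 m and side slope z = 2.4: A = (b + zy)y = (2.68 + 2.4×1.53)×1.53 = 9.719 m²; P = b + 2y√(1+z²) = 2.68 + 2×1.53×2.6 = 10.64 m.
Hydraulic radius R = A/P = 9.719/10.64 = 0.9137 m.
From Manning's equation, V = (1/n) R^(2/3) S^(1/2) = (1/0.022) × 0.9137^(2/3) × 0.00027^(1/2) = 0.703 m/s.

V = 0.703 m/s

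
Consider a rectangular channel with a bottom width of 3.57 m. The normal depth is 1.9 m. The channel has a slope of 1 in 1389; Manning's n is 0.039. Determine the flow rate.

Q = 4.42 m³/s

Flow area A = b·y = 3.57 × 1.9 = 6.783 m². Wetted perimeter P = b + 2y = 3.57 + 2×1.9 = 7.37 m.
Hydraulic radius R = A/P = 6.783/7.37 = 0.9204 m.
Manning's equation: Q = (1/n) A R^(2/3) S^(1/2) = (1/0.039) × 6.783 × 0.9204^(2/3) × 0.0007199^(1/2) = 4.42 m³/s.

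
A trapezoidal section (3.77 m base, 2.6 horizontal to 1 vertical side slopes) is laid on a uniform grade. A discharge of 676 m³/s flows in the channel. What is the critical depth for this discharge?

At critical depth, Q² T / (g A³) = 1, i.e. A³/T = Q²/g = 676²/9.81 = 46580.
Try y = 6.77 m: A³/T = 77720 — over.
Try y = 5.43 m: A³/T = 28630 — short.
Try y = 6.05 m: A³/T = 46610 — close enough.

y_c = 6.05 m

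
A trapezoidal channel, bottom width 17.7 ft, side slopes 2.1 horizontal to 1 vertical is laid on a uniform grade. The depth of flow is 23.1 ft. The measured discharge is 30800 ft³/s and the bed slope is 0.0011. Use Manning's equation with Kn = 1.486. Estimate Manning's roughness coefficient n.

n = 0.013

With bottom width b = 17.7 ft and side slope z = 2.1: A = (b + zy)y = (17.7 + 2.1×23.1)×23.1 = 1529 ft²; P = b + 2y√(1+z²) = 17.7 + 2×23.1×2.326 = 125.2 ft.
Hydraulic radius R = A/P = 1529/125.2 = 12.22 ft.
Rearranging Manning's equation: n = (1.486/Q) A R^(2/3) S^(1/2) = (1.486/30800) × 1529 × 12.22^(2/3) × √0.0011 = 0.013.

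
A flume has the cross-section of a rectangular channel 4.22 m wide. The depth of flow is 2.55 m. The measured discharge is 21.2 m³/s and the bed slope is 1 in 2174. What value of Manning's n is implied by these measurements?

Flow area A = b·y = 4.22 × 2.55 = 10.76 m². Wetted perimeter P = b + 2y = 4.22 + 2×2.55 = 9.32 m.
Hydraulic radius R = A/P = 10.76/9.32 = 1.155 m.
Rearranging Manning's equation: n = (1/Q) A R^(2/3) S^(1/2) = (1/21.2) × 10.76 × 1.155^(2/3) × √0.00046 = 0.012.

n = 0.012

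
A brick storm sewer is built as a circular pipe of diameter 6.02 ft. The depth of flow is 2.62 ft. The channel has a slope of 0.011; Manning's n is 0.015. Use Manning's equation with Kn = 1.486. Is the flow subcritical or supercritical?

For a circular section of diameter D = 6.02 ft at depth y = 2.62 ft, the central angle is θ = 2 arccos(1 − 2y/D) = 2.882 rad. Then A = (D²/8)(θ − sin θ) = 11.89 ft² and P = Dθ/2 = 8.674 ft.
Hydraulic radius R = A/P = 11.89/8.674 = 1.371 ft.
V = (1.486/n) R^(2/3) √S = (1.486/0.015) × 1.371^(2/3) × √0.011 = 12.82 ft/s. Hydraulic depth D_h = A/T = 11.89/5.969 = 1.992 ft.
Froude number Fr = V/√(g·D_h) = 12.82/√(32.2×1.992) = 1.6, which is greater than 1, so the flow is supercritical.

supercritical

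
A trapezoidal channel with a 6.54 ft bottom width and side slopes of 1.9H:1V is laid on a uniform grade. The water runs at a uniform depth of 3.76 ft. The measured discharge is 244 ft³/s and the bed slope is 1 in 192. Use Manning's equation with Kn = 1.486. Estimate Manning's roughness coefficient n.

With bottom width b = 6.54 ft and side slope z = 1.9: A = (b + zy)y = (6.54 + 1.9×3.76)×3.76 = 51.45 ft²; P = b + 2y√(1+z²) = 6.54 + 2×3.76×2.147 = 22.69 ft.
Hydraulic radius R = A/P = 51.45/22.69 = 2.268 ft.
Rearranging Manning's equation: n = (1.486/Q) A R^(2/3) S^(1/2) = (1.486/244) × 51.45 × 2.268^(2/3) × √0.005208 = 0.039.

n = 0.039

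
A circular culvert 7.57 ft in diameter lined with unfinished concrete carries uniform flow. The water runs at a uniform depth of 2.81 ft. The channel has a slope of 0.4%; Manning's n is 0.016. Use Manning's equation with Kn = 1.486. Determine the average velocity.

V = 7.81 ft/s

For a circular section of diameter D = 7.57 ft at depth y = 2.81 ft, the central angle is θ = 2 arccos(1 − 2y/D) = 2.621 rad. Then A = (D²/8)(θ − sin θ) = 15.21 ft² and P = Dθ/2 = 9.919 ft.
Hydraulic radius R = A/P = 15.21/9.919 = 1.533 ft.
From Manning's equation, V = (1.486/n) R^(2/3) S^(1/2) = (1.486/0.016) × 1.533^(2/3) × 0.004^(1/2) = 7.81 ft/s.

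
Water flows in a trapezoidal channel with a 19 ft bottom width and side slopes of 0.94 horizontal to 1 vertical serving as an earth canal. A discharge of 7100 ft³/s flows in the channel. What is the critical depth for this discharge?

At critical depth, Q² T / (g A³) = 1, i.e. A³/T = Q²/g = 7100²/32.2 = 1566000.
Try y = 11.4 ft: A³/T = 961500 — low.
Try y = 14.1 ft: A³/T = 2067000 — high.
Try y = 13.1 ft: A³/T = 1582000 — ≈ 1566000.

y_c = 13.1 ft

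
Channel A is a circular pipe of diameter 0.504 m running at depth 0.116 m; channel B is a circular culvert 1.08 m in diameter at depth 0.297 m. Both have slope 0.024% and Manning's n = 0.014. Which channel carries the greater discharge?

Channel A: For a circular section of diameter D = 0.504 m at depth y = 0.116 m, the central angle is θ = 2 arccos(1 − 2y/D) = 2.001 rad. Then A = (D²/8)(θ − sin θ) = 0.0347 m² and P = Dθ/2 = 0.5044 m. Hydraulic radius R = A/P = 0.0347/0.5044 = 0.0688 m. Q_A = (1/0.014)·0.0347·0.0688^(2/3)·√0.00024 = 0.006446 m³/s.
Channel B: For a circular section of diameter D = 1.08 m at depth y = 0.297 m, the central angle is θ = 2 arccos(1 − 2y/D) = 2.208 rad. Then A = (D²/8)(θ − sin θ) = 0.2048 m² and P = Dθ/2 = 1.192 m. Hydraulic radius R = A/P = 0.2048/1.192 = 0.1717 m. Q_B = (1/0.014)·0.2048·0.1717^(2/3)·√0.00024 = 0.07 m³/s.
Q_A = 0.006446 m³/s vs Q_B = 0.07 m³/s, so channel B carries more.

channel B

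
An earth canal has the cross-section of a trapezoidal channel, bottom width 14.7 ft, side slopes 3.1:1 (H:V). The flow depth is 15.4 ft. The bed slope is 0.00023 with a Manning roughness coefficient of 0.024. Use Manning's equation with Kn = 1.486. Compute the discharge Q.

Q = 3720 ft³/s

With bottom width b = 14.7 ft and side slope z = 3.1: A = (b + zy)y = (14.7 + 3.1×15.4)×15.4 = 961.6 ft²; P = b + 2y√(1+z²) = 14.7 + 2×15.4×3.257 = 115 ft.
Hydraulic radius R = A/P = 961.6/115 = 8.36 ft.
Manning's equation: Q = (1.486/n) A R^(2/3) S^(1/2) = (1.486/0.024) × 961.6 × 8.36^(2/3) × 0.00023^(1/2) = 3720 ft³/s.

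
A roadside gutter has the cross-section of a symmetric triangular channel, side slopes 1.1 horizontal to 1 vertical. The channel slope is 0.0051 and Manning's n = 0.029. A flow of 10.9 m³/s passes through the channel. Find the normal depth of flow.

Manning's equation rearranged: A R^(2/3) = nQ / (1·√S) = 0.029 × 10.9 / (√0.0051) = 4.426.
Trying y = 2.75 m: A R^(2/3) = 8.415 — high.
Trying y = 1.84 m: A R^(2/3) = 2.882 — low.
Trying y = 2.16 m: A R^(2/3) = 4.42 — ≈ 4.426.

y_n = 2.16 m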